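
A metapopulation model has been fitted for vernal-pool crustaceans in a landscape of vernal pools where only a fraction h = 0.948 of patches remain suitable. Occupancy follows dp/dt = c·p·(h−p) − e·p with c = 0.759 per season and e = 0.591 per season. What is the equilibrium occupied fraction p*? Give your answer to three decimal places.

Setting dp/dt = 0 and dividing by p* gives c·(h−p*) = e.
So p* = h − e/c = 0.948 − 0.591/0.759 = 0.948 − 0.7787 = 0.1693.

0.169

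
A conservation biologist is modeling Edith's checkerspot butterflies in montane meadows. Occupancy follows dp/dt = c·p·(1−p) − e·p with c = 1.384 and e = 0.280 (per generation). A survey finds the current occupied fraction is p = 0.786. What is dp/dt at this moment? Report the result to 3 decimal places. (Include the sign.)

0.013

Colonization term: c·p·(1−p) = 1.384×0.786×0.2140 = 0.23279.
Extinction term: e·p = 0.22008.
dp/dt = 0.23279 − 0.22008 = 0.01271.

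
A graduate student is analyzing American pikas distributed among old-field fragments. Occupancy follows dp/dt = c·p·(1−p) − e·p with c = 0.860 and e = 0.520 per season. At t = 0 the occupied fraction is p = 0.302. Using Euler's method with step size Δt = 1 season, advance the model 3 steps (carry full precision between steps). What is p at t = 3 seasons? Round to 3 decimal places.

Update rule: p ← p + [c·p·(1−p) − e·p]·Δt with Δt = 1.
step 1: Δp = +0.02424, p = 0.32624
step 2: Δp = +0.01939, p = 0.34563
step 3: Δp = +0.01478, p = 0.36041

0.360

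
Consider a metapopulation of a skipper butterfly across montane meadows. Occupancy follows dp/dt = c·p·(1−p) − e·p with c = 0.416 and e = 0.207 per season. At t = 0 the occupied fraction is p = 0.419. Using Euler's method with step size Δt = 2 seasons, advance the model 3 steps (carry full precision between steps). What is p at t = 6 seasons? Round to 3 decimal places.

Update rule: p ← p + [c·p·(1−p) − e·p]·Δt with Δt = 2.
p: 0.41900 → 0.44808  (Δp = +0.02908)
p: 0.44808 → 0.46833  (Δp = +0.02025)
p: 0.46833 → 0.48161  (Δp = +0.01328)

0.482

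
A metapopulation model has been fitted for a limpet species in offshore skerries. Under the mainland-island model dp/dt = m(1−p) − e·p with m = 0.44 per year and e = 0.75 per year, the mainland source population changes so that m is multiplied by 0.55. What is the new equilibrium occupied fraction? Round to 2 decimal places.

0.24

Before: p* = 0.44/(0.44+0.75) = 0.3697.
After: m = 0.242, e = 0.75; p* = 0.242/0.9920 = 0.2440.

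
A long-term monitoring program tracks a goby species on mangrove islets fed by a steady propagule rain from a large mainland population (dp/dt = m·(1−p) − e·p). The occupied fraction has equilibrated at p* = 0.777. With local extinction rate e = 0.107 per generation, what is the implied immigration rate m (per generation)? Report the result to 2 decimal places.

At equilibrium m(1−p*) = e·p*, so m = e·p*/(1−p*).
m = 0.107 × 0.777 / 0.2230 = 0.0831/0.2230 = 0.3728.

0.37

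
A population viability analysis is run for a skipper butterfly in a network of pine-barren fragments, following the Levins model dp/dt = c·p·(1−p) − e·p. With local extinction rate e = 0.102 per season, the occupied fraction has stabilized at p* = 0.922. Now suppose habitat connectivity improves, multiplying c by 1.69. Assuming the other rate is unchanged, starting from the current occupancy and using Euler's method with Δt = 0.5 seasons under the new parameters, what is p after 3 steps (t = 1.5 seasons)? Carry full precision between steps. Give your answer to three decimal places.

Balance c(1−p*) = e gives c = e/(1 − 0.92200) = 0.102/0.07800 = 1.30769.
Starting from p₀ = 0.92200; update p ← p + (dp/dt)·Δt with the new parameters.
p: 0.92200 → 0.95445  (Δp = +0.03245)
p: 0.95445 → 0.95381  (Δp = -0.00063)
p: 0.95381 → 0.95385  (Δp = +0.00003)

0.954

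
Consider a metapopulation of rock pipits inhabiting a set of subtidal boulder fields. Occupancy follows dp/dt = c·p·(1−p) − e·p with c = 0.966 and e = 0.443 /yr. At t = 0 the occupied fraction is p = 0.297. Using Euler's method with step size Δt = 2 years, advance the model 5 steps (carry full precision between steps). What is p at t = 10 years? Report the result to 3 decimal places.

Update rule: p ← p + [c·p·(1−p) − e·p]·Δt with Δt = 2.
  1  |  dp/dt·Δt = +0.140242  |  p_1 = 0.437242
  2  |  dp/dt·Δt = +0.087994  |  p_2 = 0.525236
  3  |  dp/dt·Δt = +0.016410  |  p_3 = 0.541647
  4  |  dp/dt·Δt = -0.000250  |  p_4 = 0.541397
  5  |  dp/dt·Δt = +0.000012  |  p_5 = 0.541408

0.541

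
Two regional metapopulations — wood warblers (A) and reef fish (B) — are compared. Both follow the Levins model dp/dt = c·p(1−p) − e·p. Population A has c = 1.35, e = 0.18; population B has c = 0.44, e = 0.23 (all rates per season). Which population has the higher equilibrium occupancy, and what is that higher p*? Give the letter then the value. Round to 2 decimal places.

A, 0.87

A: p*_A = 1 − 0.18/1.35 = 0.8667.
B: p*_B = 1 − 0.23/0.44 = 0.4773.
A is higher at 0.8667.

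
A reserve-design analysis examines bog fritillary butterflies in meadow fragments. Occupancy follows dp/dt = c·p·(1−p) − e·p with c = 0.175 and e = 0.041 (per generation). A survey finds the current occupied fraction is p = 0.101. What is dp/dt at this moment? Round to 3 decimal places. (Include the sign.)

0.012

Colonization term: c·p·(1−p) = 0.175×0.101×0.8990 = 0.01589.
Extinction term: e·p = 0.00414.
dp/dt = 0.01589 − 0.00414 = 0.01175.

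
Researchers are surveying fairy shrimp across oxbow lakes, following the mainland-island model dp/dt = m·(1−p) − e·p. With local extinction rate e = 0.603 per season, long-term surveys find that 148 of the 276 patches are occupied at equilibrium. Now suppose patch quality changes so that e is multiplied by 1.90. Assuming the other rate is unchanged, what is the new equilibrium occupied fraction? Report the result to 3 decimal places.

Observed p* = 148/276 = 0.53623.
Balance m(1−p*) = e·p* gives m = e·p*/(1−p*) = 0.603×0.53623/0.46377 = 0.69721.
New p* = m/(m+e) = 0.69721/(0.69721+1.14570) = 0.37832.

0.378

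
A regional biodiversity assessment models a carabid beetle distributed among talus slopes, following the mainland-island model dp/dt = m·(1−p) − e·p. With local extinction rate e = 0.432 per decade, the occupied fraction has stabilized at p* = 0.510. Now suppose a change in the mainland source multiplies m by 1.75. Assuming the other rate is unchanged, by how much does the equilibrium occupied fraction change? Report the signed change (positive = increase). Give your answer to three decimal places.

Balance m(1−p*) = e·p* gives m = e·p*/(1−p*) = 0.432×0.51000/0.49000 = 0.44963.
New p* = m/(m+e) = 0.78685/(0.78685+0.43200) = 0.64557.
Δp* = 0.64557 − 0.51000 = +0.13557.

0.136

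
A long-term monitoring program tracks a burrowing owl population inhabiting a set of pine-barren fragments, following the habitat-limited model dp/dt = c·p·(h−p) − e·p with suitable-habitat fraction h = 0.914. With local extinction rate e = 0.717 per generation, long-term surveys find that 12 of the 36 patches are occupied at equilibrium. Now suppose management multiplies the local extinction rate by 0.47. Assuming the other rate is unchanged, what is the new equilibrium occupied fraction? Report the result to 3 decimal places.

0.641

Observed p* = 12/36 = 0.33333.
Balance c(h−p*) = e gives c = e/(0.914 − 0.33333) = 0.717/0.58067 = 1.23478.
New p* = 0.914 − e/c = 0.914 − 0.33699/1.23478 = 0.64108.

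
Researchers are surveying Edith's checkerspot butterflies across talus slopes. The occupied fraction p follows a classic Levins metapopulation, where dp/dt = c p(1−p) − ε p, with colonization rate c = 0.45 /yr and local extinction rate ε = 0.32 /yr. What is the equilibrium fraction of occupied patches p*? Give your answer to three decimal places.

Setting dp/dt = 0 and dividing through by p* gives c·(1−p*) = ε.
So p* = 1 − ε/c = 1 − 0.32/0.45 = 1 − 0.7111 = 0.2889.

0.289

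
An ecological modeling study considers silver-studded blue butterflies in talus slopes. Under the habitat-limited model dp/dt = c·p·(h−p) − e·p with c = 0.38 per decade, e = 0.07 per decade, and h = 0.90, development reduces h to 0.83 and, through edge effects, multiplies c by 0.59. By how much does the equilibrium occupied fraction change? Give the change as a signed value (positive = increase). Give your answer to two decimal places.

Before: p* = h − e/c = 0.90 − 0.07/0.38 = 0.90 − 0.1842 = 0.7158.
After: c = 0.2242, e = 0.07, h = 0.83; p* = 0.83 − 0.07/0.2242 = 0.5178.
Δp* = 0.5178 − 0.7158 = -0.1980.

-0.20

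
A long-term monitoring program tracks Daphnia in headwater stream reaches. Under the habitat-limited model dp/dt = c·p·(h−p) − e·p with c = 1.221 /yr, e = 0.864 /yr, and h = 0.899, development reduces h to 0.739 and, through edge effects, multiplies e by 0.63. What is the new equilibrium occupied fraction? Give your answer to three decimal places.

0.293

Before: p* = h − e/c = 0.899 − 0.864/1.221 = 0.899 − 0.7076 = 0.1914.
After: c = 1.221, e = 0.54432, h = 0.739; p* = 0.739 − 0.54432/1.221 = 0.2932.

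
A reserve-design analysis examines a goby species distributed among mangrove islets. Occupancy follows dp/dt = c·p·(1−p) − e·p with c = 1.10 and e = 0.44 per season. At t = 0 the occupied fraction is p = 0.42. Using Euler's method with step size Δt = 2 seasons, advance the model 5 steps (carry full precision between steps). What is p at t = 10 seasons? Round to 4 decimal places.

Update rule: p ← p + [c·p·(1−p) − e·p]·Δt with Δt = 2.
t = 2: p = 0.42000 + (+0.16632) = 0.58632
t = 4: p = 0.58632 + (+0.01765) = 0.60397
t = 6: p = 0.60397 + (-0.00527) = 0.59870
t = 8: p = 0.59870 + (+0.00172) = 0.60041
t = 10: p = 0.60041 + (-0.00055) = 0.59987

0.5999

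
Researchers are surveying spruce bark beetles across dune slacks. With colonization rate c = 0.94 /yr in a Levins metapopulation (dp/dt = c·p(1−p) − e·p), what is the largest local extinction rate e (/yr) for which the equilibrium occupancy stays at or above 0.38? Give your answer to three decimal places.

1 − e/c ≥ 0.38 ⇒ e ≤ c(1 − 0.38) = 0.94 × 0.6200.
e_max = 0.5828.

0.583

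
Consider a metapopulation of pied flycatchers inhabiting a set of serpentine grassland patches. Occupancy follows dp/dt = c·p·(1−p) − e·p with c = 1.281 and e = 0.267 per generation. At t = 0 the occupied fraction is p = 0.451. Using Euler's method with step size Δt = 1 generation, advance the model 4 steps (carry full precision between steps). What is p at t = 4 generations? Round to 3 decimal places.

0.792

Update rule: p ← p + [c·p·(1−p) − e·p]·Δt with Δt = 1.
  1  |  dp/dt·Δt = +0.196757  |  p_1 = 0.647757
  2  |  dp/dt·Δt = +0.119332  |  p_2 = 0.767089
  3  |  dp/dt·Δt = +0.024055  |  p_3 = 0.791144
  4  |  dp/dt·Δt = +0.000431  |  p_4 = 0.791575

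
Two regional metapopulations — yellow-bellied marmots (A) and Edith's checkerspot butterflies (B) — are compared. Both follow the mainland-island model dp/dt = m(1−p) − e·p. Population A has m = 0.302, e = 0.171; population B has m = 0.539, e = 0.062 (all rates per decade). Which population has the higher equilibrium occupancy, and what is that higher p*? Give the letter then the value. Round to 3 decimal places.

A: p*_A = m/(m+e) = 0.302/0.4730 = 0.6385.
B: p*_B = 0.539/0.6010 = 0.8968.
B is higher at 0.8968.

B, 0.897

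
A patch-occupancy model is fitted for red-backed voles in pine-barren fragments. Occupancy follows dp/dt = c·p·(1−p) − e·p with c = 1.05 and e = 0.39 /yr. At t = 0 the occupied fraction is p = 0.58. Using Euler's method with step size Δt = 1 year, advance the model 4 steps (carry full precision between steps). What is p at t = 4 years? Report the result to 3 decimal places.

0.628

Update rule: p ← p + [c·p·(1−p) − e·p]·Δt with Δt = 1.
  1  |  dp/dt·Δt = +0.029580  |  p_1 = 0.609580
  2  |  dp/dt·Δt = +0.012156  |  p_2 = 0.621736
  3  |  dp/dt·Δt = +0.004463  |  p_3 = 0.626198
  4  |  dp/dt·Δt = +0.001560  |  p_4 = 0.627759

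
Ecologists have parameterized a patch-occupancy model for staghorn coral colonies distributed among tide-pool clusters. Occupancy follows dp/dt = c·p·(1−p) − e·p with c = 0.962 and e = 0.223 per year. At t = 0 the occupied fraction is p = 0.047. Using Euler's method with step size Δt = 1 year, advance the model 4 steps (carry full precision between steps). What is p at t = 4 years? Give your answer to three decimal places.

Update rule: p ← p + [c·p·(1−p) − e·p]·Δt with Δt = 1.
t = 1: p = 0.04700 + (+0.03261) = 0.07961
t = 2: p = 0.07961 + (+0.05273) = 0.13234
t = 3: p = 0.13234 + (+0.08095) = 0.21329
t = 4: p = 0.21329 + (+0.11386) = 0.32715

0.327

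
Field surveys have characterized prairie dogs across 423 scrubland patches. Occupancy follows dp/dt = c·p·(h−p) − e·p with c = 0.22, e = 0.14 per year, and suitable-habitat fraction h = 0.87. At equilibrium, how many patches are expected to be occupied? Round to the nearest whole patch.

p* = h − e/c = 0.87 − 0.6364 = 0.2336.
Expected occupied patches = N × p* = 423 × 0.2336 = 98.83 ≈ 99.

99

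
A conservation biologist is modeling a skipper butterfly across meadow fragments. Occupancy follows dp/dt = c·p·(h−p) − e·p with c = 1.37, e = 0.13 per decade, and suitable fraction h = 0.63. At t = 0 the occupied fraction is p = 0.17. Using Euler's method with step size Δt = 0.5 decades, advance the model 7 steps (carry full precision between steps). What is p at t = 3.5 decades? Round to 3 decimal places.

Update rule: p ← p + [c·p·(h−p) − e·p]·Δt with Δt = 0.5.
t = 0.5: p = 0.17000 + (+0.04252) = 0.21252
t = 1: p = 0.21252 + (+0.04696) = 0.25948
t = 1.5: p = 0.25948 + (+0.04899) = 0.30847
t = 2: p = 0.30847 + (+0.04789) = 0.35636
t = 2.5: p = 0.35636 + (+0.04363) = 0.39999
t = 3: p = 0.39999 + (+0.03702) = 0.43701
t = 3.5: p = 0.43701 + (+0.02937) = 0.46638

0.466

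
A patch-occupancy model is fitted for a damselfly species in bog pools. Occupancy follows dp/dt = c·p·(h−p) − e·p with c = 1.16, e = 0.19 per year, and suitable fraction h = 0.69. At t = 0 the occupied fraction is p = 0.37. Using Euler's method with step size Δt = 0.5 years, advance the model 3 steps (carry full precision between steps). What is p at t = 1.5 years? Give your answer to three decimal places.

Update rule: p ← p + [c·p·(h−p) − e·p]·Δt with Δt = 0.5.
step 1: Δp = +0.03352, p = 0.40352
step 2: Δp = +0.02871, p = 0.43224
step 3: Δp = +0.02356, p = 0.45579

0.456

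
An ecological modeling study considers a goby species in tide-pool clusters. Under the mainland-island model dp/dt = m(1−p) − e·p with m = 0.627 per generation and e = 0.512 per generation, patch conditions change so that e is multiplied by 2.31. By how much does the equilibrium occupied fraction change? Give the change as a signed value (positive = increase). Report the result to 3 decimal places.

-0.204

Before: p* = 0.627/(0.627+0.512) = 0.5505.
After: m = 0.627, e = 1.18272; p* = 0.627/1.8097 = 0.3465.
Δp* = 0.3465 − 0.5505 = -0.2040.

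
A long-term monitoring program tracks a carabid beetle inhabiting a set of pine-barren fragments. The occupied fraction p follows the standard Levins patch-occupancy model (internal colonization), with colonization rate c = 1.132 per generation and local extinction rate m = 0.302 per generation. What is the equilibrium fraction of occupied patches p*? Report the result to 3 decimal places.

Setting dp/dt = 0 and dividing through by p* gives c·(1−p*) = m.
So p* = 1 − m/c = 1 − 0.302/1.132 = 1 − 0.2668 = 0.7332.

0.733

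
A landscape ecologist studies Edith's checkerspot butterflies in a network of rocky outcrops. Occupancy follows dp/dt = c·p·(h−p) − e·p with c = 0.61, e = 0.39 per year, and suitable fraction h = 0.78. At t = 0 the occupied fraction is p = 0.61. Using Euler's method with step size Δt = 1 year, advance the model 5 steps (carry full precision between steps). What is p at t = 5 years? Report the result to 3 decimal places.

0.255

Update rule: p ← p + [c·p·(h−p) − e·p]·Δt with Δt = 1.
step 1: Δp = -0.17464, p = 0.43536
step 2: Δp = -0.07826, p = 0.35709
step 3: Δp = -0.04715, p = 0.30995
step 4: Δp = -0.03201, p = 0.27794
step 5: Δp = -0.02328, p = 0.25466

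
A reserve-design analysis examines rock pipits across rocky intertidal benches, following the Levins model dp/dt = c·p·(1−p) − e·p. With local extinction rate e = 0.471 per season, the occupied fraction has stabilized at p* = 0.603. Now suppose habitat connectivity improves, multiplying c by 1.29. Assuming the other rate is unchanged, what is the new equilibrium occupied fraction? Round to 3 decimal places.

0.692

Balance c(1−p*) = e gives c = e/(1 − 0.60300) = 0.471/0.39700 = 1.18640.
New p* = 1 − e/c = 1 − 0.47100/1.53046 = 0.69225.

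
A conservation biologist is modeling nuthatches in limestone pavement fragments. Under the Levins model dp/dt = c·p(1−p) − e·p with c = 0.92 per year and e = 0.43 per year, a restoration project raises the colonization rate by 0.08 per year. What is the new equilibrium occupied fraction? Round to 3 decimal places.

Before: p* = 1 − 0.43/0.92 = 0.5326.
After the change, c = 1, e = 0.43, so p* = 1 − 0.43/1 = 0.5700.

0.570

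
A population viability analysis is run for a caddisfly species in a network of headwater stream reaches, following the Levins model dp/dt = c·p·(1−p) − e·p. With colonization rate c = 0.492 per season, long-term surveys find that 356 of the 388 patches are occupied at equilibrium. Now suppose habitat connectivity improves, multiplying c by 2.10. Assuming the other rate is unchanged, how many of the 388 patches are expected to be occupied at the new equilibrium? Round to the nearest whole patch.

Observed p* = 356/388 = 0.91753.
Balance c(1−p*) = e gives e = 0.492×(1 − 0.91753) = 0.04058.
New p* = 1 − e/c = 1 − 0.04058/1.03320 = 0.96072.
Expected occupied = 388 × 0.96072 = 372.76 ≈ 373.

373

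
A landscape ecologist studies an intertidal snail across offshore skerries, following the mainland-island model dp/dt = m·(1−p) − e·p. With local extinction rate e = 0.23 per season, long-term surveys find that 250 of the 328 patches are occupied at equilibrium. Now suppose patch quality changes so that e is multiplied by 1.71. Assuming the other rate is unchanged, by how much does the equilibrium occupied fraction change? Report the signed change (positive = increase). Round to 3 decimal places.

-0.110

Observed p* = 250/328 = 0.76220.
Balance m(1−p*) = e·p* gives m = e·p*/(1−p*) = 0.23×0.76220/0.23780 = 0.73720.
New p* = m/(m+e) = 0.73720/(0.73720+0.39330) = 0.65210.
Δp* = 0.65210 − 0.76220 = -0.11010.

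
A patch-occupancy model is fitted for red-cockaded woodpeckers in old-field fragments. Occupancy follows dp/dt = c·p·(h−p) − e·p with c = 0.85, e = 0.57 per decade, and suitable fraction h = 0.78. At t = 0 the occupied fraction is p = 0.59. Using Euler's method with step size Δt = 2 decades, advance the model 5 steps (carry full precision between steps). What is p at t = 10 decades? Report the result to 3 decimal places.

Update rule: p ← p + [c·p·(h−p) − e·p]·Δt with Δt = 2.
step 1: Δp = -0.48203, p = 0.10797
step 2: Δp = +0.00026, p = 0.10823
step 3: Δp = +0.00022, p = 0.10845
step 4: Δp = +0.00018, p = 0.10863
step 5: Δp = +0.00014, p = 0.10877

0.109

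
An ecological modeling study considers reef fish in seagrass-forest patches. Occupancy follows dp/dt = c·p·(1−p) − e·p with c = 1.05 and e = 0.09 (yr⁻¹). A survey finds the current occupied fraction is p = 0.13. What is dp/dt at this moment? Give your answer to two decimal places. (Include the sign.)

Colonization term: c·p·(1−p) = 1.05×0.13×0.8700 = 0.11876.
Extinction term: e·p = 0.01170.
dp/dt = 0.11876 − 0.01170 = 0.10706.

0.11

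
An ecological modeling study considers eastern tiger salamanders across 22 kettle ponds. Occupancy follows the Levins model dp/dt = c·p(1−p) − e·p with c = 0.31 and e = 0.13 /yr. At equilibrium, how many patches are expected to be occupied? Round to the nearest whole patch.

p* = 1 − e/c = 1 − 0.13/0.31 = 0.5806.
Expected occupied patches = N × p* = 22 × 0.5806 = 12.77 ≈ 13.

13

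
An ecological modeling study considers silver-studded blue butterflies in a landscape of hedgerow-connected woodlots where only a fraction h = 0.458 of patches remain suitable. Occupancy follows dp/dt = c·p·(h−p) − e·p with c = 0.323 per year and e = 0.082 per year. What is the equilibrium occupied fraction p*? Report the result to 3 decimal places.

0.204

Setting dp/dt = 0 and dividing by p* gives c·(h−p*) = e.
So p* = h − e/c = 0.458 − 0.082/0.323 = 0.458 − 0.2539 = 0.2041.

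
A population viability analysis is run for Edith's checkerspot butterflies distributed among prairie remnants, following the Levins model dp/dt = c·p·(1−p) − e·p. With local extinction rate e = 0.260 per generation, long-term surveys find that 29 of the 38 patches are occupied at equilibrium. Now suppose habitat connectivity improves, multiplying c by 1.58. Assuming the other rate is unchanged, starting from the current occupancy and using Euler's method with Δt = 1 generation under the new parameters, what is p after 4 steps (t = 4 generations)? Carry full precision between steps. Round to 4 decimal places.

0.8469

Observed p* = 29/38 = 0.76316.
Balance c(1−p*) = e gives c = e/(1 − 0.76316) = 0.260/0.23684 = 1.09778.
Starting from p₀ = 0.76316; update p ← p + (dp/dt)·Δt with the new parameters.
  1  |  dp/dt·Δt = +0.115084  |  p_1 = 0.878242
  2  |  dp/dt·Δt = -0.042869  |  p_2 = 0.835373
  3  |  dp/dt·Δt = +0.021338  |  p_3 = 0.856711
  4  |  dp/dt·Δt = -0.009824  |  p_4 = 0.846887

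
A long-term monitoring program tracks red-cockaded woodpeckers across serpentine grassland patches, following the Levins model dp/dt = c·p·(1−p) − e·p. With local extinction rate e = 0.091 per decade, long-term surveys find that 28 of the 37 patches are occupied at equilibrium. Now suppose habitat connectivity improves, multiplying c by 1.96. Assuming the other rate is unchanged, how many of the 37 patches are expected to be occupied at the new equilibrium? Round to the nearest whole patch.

32

Observed p* = 28/37 = 0.75676.
Balance c(1−p*) = e gives c = e/(1 − 0.75676) = 0.091/0.24324 = 0.37412.
New p* = 1 − e/c = 1 − 0.09100/0.73328 = 0.87590.
Expected occupied = 37 × 0.87590 = 32.41 ≈ 32.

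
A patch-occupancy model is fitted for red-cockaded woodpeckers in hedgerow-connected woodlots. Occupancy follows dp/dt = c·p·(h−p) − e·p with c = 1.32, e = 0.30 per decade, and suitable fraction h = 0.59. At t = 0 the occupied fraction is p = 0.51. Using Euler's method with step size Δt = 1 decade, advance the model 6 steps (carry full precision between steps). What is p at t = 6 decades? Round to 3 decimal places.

0.364

Update rule: p ← p + [c·p·(h−p) − e·p]·Δt with Δt = 1.
  1  |  dp/dt·Δt = -0.099144  |  p_1 = 0.410856
  2  |  dp/dt·Δt = -0.026102  |  p_2 = 0.384754
  3  |  dp/dt·Δt = -0.011187  |  p_3 = 0.373567
  4  |  dp/dt·Δt = -0.005345  |  p_4 = 0.368222
  5  |  dp/dt·Δt = -0.002671  |  p_5 = 0.365551
  6  |  dp/dt·Δt = -0.001363  |  p_6 = 0.364189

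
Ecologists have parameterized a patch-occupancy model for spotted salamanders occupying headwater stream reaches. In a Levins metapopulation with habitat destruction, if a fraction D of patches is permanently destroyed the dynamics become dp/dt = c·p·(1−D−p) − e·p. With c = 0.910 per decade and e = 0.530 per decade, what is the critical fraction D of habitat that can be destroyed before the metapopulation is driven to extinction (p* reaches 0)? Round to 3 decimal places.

The nontrivial equilibrium is p* = (1−D) − e/c; extinction occurs when this hits zero.
So D_crit = 1 − e/c = 1 − 0.530/0.910 = 1 − 0.5824 = 0.4176.
Note this equals the original equilibrium occupancy — the Levins extinction-debt result.

0.418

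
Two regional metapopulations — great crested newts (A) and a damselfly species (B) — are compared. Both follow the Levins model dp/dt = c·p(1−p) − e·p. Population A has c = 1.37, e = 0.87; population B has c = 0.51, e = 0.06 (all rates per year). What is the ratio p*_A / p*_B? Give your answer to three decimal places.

A: p*_A = 1 − 0.87/1.37 = 0.3650.
B: p*_B = 1 − 0.06/0.51 = 0.8824.
p*_A / p*_B = 0.3650/0.8824 = 0.4136.

0.414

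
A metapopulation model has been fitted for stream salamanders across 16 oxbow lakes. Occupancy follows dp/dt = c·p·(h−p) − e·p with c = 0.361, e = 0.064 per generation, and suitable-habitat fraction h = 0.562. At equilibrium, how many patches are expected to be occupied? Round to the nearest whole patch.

p* = h − e/c = 0.562 − 0.1773 = 0.3847.
Expected occupied patches = N × p* = 16 × 0.3847 = 6.16 ≈ 6.

6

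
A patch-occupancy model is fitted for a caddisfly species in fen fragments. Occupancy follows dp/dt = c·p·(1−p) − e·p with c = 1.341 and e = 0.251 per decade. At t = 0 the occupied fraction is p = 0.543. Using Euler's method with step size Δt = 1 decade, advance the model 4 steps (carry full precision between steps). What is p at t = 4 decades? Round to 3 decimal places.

0.813

Update rule: p ← p + [c·p·(1−p) − e·p]·Δt with Δt = 1.
step 1: Δp = +0.19648, p = 0.73948
step 2: Δp = +0.07274, p = 0.81221
step 3: Δp = +0.00067, p = 0.81288
step 4: Δp = -0.00006, p = 0.81282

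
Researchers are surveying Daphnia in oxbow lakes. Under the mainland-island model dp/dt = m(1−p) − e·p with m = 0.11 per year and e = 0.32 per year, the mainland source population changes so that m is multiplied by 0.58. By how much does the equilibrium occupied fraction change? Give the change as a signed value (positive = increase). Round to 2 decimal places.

Before: p* = 0.11/(0.11+0.32) = 0.2558.
After: m = 0.0638, e = 0.32; p* = 0.0638/0.3838 = 0.1662.
Δp* = 0.1662 − 0.2558 = -0.0896.

-0.09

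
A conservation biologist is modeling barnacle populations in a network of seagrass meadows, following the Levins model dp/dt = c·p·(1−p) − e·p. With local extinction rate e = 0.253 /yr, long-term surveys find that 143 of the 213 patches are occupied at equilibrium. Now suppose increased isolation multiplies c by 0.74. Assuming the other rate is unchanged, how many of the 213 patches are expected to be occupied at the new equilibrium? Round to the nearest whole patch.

118

Observed p* = 143/213 = 0.67136.
Balance c(1−p*) = e gives c = e/(1 − 0.67136) = 0.253/0.32864 = 0.76984.
New p* = 1 − e/c = 1 − 0.25300/0.56968 = 0.55589.
Expected occupied = 213 × 0.55589 = 118.40 ≈ 118.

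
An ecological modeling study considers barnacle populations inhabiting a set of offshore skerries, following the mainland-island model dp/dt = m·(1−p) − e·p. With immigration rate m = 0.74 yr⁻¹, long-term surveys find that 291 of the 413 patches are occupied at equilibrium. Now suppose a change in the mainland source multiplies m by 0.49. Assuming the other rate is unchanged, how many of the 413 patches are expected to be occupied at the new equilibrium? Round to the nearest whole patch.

Observed p* = 291/413 = 0.70460.
Balance m(1−p*) = e·p* gives e = m(1−p*)/p* = 0.74×0.29540/0.70460 = 0.31024.
New p* = m/(m+e) = 0.36260/(0.36260+0.31024) = 0.53891.
Expected occupied = 413 × 0.53891 = 222.57 ≈ 223.

223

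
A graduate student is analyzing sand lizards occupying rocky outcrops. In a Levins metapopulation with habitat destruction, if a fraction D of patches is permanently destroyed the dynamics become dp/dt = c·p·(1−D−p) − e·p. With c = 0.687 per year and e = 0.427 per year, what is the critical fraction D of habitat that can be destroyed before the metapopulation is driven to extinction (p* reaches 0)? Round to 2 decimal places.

0.38

The nontrivial equilibrium is p* = (1−D) − e/c; extinction occurs when this hits zero.
So D_crit = 1 − e/c = 1 − 0.427/0.687 = 1 − 0.6215 = 0.3785.
Note this equals the original equilibrium occupancy — the Levins extinction-debt result.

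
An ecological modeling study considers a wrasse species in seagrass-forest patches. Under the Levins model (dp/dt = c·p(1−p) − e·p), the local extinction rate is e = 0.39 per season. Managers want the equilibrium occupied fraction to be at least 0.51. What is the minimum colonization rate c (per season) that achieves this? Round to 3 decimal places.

p* = 1 − e/c ≥ 0.51 requires e/c ≤ 0.4900, i.e. c ≥ e/0.4900.
c_min = 0.39/0.4900 = 0.7959.

0.796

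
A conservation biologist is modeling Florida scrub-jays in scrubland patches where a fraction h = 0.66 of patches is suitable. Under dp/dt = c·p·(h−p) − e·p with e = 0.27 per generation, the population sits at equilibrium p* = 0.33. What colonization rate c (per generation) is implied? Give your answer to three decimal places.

0.818

At equilibrium c(h−p*) = e, so c = e/(h−p*).
c = 0.27/(0.66 − 0.33) = 0.27/0.3300 = 0.8182.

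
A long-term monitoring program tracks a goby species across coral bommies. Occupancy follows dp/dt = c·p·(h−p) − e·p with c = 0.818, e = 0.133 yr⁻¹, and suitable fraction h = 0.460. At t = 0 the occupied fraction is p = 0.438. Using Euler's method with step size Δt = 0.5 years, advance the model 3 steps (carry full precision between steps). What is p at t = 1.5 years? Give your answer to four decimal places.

Update rule: p ← p + [c·p·(h−p) − e·p]·Δt with Δt = 0.5.
p: 0.43800 → 0.41281  (Δp = -0.02519)
p: 0.41281 → 0.39333  (Δp = -0.01949)
p: 0.39333 → 0.37790  (Δp = -0.01543)

0.3779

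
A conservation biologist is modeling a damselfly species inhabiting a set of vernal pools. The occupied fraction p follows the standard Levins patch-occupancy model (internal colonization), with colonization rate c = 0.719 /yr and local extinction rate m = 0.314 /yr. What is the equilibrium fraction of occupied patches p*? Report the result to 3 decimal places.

0.563

Setting dp/dt = 0 and dividing through by p* gives c·(1−p*) = m.
So p* = 1 − m/c = 1 − 0.314/0.719 = 1 − 0.4367 = 0.5633.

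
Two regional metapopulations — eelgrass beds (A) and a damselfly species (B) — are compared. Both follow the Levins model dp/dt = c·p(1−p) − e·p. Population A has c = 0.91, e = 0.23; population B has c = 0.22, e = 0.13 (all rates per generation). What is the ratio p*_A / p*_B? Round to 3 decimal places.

1.827

A: p*_A = 1 − 0.23/0.91 = 0.7473.
B: p*_B = 1 − 0.13/0.22 = 0.4091.
p*_A / p*_B = 0.7473/0.4091 = 1.8266.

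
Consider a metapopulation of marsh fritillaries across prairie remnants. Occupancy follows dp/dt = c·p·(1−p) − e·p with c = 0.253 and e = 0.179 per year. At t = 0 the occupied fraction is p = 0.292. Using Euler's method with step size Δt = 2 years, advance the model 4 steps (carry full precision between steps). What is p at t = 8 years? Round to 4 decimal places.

0.2922

Update rule: p ← p + [c·p·(1−p) − e·p]·Δt with Δt = 2.
  1  |  dp/dt·Δt = +0.000072  |  p_1 = 0.292072
  2  |  dp/dt·Δt = +0.000062  |  p_2 = 0.292134
  3  |  dp/dt·Δt = +0.000053  |  p_3 = 0.292187
  4  |  dp/dt·Δt = +0.000045  |  p_4 = 0.292232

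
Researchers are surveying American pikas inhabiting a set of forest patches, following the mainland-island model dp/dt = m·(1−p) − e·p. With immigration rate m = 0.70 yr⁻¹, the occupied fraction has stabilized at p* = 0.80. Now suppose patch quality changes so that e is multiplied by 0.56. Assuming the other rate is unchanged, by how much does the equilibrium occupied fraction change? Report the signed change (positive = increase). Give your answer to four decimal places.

Balance m(1−p*) = e·p* gives e = m(1−p*)/p* = 0.70×0.20000/0.80000 = 0.17500.
New p* = m/(m+e) = 0.70000/(0.70000+0.09800) = 0.87719.
Δp* = 0.87719 − 0.80000 = +0.07719.

0.0772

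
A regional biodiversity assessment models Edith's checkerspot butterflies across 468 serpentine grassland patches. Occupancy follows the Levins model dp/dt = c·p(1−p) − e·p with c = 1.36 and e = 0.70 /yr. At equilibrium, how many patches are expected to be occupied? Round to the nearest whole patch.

p* = 1 − e/c = 1 − 0.70/1.36 = 0.4853.
Expected occupied patches = N × p* = 468 × 0.4853 = 227.12 ≈ 227.

227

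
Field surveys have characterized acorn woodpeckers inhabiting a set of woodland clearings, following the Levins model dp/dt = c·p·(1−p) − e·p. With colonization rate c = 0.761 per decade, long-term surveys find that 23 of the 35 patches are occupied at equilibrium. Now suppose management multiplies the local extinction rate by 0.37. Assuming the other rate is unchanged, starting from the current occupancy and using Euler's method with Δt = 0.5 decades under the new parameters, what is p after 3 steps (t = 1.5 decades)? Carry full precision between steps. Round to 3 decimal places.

Observed p* = 23/35 = 0.65714.
Balance c(1−p*) = e gives e = 0.761×(1 − 0.65714) = 0.26091.
Starting from p₀ = 0.65714; update p ← p + (dp/dt)·Δt with the new parameters.
t = 0.5: p = 0.65714 + (+0.05401) = 0.71115
t = 1: p = 0.71115 + (+0.04383) = 0.75499
t = 1.5: p = 0.75499 + (+0.03394) = 0.78893

0.789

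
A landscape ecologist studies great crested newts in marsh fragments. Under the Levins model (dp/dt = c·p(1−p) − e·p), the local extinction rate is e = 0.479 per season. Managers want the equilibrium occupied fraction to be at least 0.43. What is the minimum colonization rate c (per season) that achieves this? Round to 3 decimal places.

0.840

p* = 1 − e/c ≥ 0.43 requires e/c ≤ 0.5700, i.e. c ≥ e/0.5700.
c_min = 0.479/0.5700 = 0.8404.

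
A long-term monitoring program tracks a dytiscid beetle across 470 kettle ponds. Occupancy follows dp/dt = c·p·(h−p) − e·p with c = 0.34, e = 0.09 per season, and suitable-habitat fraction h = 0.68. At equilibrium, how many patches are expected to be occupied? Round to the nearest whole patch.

195

p* = h − e/c = 0.68 − 0.2647 = 0.4153.
Expected occupied patches = N × p* = 470 × 0.4153 = 195.19 ≈ 195.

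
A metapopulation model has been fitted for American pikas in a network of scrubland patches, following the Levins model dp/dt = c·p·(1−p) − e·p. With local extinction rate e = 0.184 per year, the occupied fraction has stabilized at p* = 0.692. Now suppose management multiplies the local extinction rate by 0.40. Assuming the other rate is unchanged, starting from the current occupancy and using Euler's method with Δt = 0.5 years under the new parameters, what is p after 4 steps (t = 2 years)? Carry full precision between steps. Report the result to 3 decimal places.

0.809

Balance c(1−p*) = e gives c = e/(1 − 0.69200) = 0.184/0.30800 = 0.59740.
Starting from p₀ = 0.69200; update p ← p + (dp/dt)·Δt with the new parameters.
t = 0.5: p = 0.69200 + (+0.03820) = 0.73020
t = 1: p = 0.73020 + (+0.03198) = 0.76217
t = 1.5: p = 0.76217 + (+0.02610) = 0.78827
t = 2: p = 0.78827 + (+0.02085) = 0.80911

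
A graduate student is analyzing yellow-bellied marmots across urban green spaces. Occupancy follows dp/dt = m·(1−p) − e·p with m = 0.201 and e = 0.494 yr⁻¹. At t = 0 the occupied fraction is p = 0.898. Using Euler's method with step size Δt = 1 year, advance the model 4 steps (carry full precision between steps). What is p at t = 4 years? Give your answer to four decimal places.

0.2945

Update rule: p ← p + [m·(1−p) − e·p]·Δt with Δt = 1.
step 1: Δp = -0.42311, p = 0.47489
step 2: Δp = -0.12905, p = 0.34584
step 3: Δp = -0.03936, p = 0.30648
step 4: Δp = -0.01200, p = 0.29448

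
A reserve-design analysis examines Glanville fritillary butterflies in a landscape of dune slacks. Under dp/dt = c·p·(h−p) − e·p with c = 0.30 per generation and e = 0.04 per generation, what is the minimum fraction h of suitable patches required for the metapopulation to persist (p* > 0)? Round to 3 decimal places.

p* = h − e/c is positive only when h > e/c.
h_min = e/c = 0.04/0.30 = 0.1333.

0.133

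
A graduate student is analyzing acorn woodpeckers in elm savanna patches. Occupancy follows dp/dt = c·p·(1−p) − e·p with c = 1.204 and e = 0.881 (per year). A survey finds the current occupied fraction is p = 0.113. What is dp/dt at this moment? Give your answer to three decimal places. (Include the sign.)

0.021

Colonization term: c·p·(1−p) = 1.204×0.113×0.8870 = 0.12068.
Extinction term: e·p = 0.09955.
dp/dt = 0.12068 − 0.09955 = 0.02113.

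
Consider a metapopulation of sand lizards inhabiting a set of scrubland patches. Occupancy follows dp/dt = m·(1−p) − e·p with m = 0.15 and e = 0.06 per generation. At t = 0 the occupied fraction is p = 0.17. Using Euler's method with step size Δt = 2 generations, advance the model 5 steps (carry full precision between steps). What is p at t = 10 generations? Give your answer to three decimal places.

Update rule: p ← p + [m·(1−p) − e·p]·Δt with Δt = 2.
p: 0.17000 → 0.39860  (Δp = +0.22860)
p: 0.39860 → 0.53119  (Δp = +0.13259)
p: 0.53119 → 0.60809  (Δp = +0.07690)
p: 0.60809 → 0.65269  (Δp = +0.04460)
p: 0.65269 → 0.67856  (Δp = +0.02587)

0.679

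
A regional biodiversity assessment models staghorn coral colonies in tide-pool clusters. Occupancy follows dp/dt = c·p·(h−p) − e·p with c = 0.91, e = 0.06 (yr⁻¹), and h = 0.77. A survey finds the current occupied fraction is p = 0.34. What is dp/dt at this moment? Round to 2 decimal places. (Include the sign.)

Colonization term: c·p·(h−p) = 0.91×0.34×0.4300 = 0.13304.
Extinction term: e·p = 0.02040.
dp/dt = 0.13304 − 0.02040 = 0.11264.

0.11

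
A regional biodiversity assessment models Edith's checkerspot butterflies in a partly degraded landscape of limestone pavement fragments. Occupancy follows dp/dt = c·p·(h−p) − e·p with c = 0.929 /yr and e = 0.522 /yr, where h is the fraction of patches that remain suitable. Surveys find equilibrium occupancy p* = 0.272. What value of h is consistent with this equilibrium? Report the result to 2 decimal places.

At equilibrium c(h−p*) = e, so h = p* + e/c.
h = 0.272 + 0.522/0.929 = 0.272 + 0.5619 = 0.8339.

0.83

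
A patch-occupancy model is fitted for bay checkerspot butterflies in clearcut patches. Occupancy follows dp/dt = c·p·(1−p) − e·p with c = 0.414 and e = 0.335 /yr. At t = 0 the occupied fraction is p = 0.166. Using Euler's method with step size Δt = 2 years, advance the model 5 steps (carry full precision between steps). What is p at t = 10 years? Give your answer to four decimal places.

Update rule: p ← p + [c·p·(1−p) − e·p]·Δt with Δt = 2.
t = 2: p = 0.16600 + (+0.00341) = 0.16941
t = 4: p = 0.16941 + (+0.00300) = 0.17241
t = 6: p = 0.17241 + (+0.00263) = 0.17504
t = 8: p = 0.17504 + (+0.00229) = 0.17733
t = 10: p = 0.17733 + (+0.00198) = 0.17931

0.1793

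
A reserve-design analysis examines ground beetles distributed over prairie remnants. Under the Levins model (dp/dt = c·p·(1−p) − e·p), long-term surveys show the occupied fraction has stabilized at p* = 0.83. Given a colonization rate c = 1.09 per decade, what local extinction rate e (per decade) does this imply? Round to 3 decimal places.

At equilibrium c(1−p*) = e.
e = 1.09 × (1 − 0.83) = 1.09 × 0.1700 = 0.1853.

0.185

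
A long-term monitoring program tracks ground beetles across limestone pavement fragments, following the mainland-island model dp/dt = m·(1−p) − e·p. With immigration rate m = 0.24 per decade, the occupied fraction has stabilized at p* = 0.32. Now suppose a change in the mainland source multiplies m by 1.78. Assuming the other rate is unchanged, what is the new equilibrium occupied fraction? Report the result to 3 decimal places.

0.456

Balance m(1−p*) = e·p* gives e = m(1−p*)/p* = 0.24×0.68000/0.32000 = 0.51000.
New p* = m/(m+e) = 0.42720/(0.42720+0.51000) = 0.45583.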